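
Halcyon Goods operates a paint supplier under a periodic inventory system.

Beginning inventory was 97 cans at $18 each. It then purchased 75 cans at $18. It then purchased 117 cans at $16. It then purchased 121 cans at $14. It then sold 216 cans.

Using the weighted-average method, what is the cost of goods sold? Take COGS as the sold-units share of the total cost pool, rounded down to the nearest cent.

Sale 1, sell 216: 216/410 × $6,662.00 → $3,509.73
Ending inventory (cost pool remaining) = $3,152.27
Check: goods available $6,662.00 = COGS $3,509.73 + ending $3,152.27

COGS = $3,509.73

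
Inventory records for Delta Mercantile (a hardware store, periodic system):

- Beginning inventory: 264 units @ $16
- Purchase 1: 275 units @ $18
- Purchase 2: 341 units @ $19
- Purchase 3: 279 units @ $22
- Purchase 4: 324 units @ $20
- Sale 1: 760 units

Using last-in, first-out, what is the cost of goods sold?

COGS = $15,601

Sale 1 (760) [LIFO — newest first]: 324 @ $20 + 279 @ $22 + 157 @ $19 = $15,601
Ending inventory: 264 @ $16 + 275 @ $18 + 184 @ $19 = $12,670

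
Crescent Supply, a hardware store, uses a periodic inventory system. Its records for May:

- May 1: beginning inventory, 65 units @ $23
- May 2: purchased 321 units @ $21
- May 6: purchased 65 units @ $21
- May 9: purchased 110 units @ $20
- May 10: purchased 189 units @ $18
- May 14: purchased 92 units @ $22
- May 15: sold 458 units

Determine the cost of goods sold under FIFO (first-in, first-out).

COGS = $9,741

May 15, 458 sold [FIFO — oldest first]: 65 @ $23 + 321 @ $21 + 65 @ $21 + 7 @ $20 = $9,741
Ending inventory: 103 @ $20 + 189 @ $18 + 92 @ $22 = $7,486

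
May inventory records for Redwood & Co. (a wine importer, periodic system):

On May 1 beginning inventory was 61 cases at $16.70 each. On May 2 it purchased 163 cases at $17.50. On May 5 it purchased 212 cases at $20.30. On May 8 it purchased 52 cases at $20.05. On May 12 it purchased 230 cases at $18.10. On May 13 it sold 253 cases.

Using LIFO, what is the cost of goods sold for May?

May 13, 253 sold [LIFO — newest first]: 230 @ $18.10 + 23 @ $20.05 = $4,624.15
Ending inventory: 61 @ $16.70 + 163 @ $17.50 + 212 @ $20.30 + 29 @ $20.05 = $8,756.25

COGS = $4,624.15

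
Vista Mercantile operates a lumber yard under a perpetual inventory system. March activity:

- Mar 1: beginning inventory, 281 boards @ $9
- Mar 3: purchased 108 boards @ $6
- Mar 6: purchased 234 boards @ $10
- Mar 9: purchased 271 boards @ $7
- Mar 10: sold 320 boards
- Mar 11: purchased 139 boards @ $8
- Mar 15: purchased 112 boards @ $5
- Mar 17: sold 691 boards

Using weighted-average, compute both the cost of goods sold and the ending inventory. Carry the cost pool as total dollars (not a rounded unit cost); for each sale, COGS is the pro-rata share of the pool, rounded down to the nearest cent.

After Mar 1: 281 on hand, pool $2,529.00 (≈ $9.0000 each)
After Mar 3: 389 on hand, pool $3,177.00 (≈ $8.1671 each)
After Mar 6: 623 on hand, pool $5,517.00 (≈ $8.8555 each)
After Mar 9: 894 on hand, pool $7,414.00 (≈ $8.2931 each)
Mar 10, sell 320: 320/894 × $7,414.00 → $2,653.78
After Mar 11: 713 on hand, pool $5,872.22 (≈ $8.2359 each)
After Mar 15: 825 on hand, pool $6,432.22 (≈ $7.7966 each)
Mar 17, sell 691: 691/825 × $6,432.22 → $5,387.47
Total COGS = $2,653.78 + $5,387.47 = $8,041.25
Ending inventory (cost pool remaining) = $1,044.75

COGS = $8,041.25; ending inventory = $1,044.75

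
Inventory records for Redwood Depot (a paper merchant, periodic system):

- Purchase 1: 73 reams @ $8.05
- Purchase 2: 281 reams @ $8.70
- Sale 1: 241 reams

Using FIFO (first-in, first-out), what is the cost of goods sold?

Sale 1 (241) [FIFO — oldest first]: 73 @ $8.05 + 168 @ $8.70 = $2,049.25
Ending inventory: 113 @ $8.70 = $983.10

COGS = $2,049.25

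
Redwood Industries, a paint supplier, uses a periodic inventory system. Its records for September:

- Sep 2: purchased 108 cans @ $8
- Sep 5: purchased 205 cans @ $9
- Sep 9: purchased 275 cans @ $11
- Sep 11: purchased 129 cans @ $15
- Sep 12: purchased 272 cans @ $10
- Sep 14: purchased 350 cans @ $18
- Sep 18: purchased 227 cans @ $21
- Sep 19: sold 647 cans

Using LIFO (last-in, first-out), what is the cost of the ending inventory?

Ending inventory = $9,689

Sep 19, 647 sold [LIFO — newest first]: 227 @ $21 + 350 @ $18 + 70 @ $10 = $11,767
Ending inventory: 108 @ $8 + 205 @ $9 + 275 @ $11 + 129 @ $15 + 202 @ $10 = $9,689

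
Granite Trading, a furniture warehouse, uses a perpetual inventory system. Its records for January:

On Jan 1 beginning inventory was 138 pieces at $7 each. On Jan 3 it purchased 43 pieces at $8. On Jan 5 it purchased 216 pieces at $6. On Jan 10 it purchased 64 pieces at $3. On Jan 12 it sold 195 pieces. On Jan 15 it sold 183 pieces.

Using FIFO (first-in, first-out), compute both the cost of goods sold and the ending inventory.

Jan 12, 195 sold [FIFO — oldest first]: 138 @ $7 + 43 @ $8 + 14 @ $6 = $1,394
Jan 15, 183 sold [FIFO — oldest first]: 183 @ $6 = $1,098
Total COGS = $1,394 + $1,098 = $2,492
Ending inventory: 19 @ $6 + 64 @ $3 = $306
Check: goods available $2,798 = COGS $2,492 + ending $306

COGS = $2,492; ending inventory = $306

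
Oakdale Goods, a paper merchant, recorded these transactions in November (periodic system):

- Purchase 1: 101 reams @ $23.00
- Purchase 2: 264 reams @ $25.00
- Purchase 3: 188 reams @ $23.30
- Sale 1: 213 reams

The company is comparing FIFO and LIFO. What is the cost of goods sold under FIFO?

COGS = $5,123.00

FIFO COGS: 101 @ $23.00 + 112 @ $25.00 = $5,123.00
LIFO COGS: 188 @ $23.30 + 25 @ $25.00 = $5,005.40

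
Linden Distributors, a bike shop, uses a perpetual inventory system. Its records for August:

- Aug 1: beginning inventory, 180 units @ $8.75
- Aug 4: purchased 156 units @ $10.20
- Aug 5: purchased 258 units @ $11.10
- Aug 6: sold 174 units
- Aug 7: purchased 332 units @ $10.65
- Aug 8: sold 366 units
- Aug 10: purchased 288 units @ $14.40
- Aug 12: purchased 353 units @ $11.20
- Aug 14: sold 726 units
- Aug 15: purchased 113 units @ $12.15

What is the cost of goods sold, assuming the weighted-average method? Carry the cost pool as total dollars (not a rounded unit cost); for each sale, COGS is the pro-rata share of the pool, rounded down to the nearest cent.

COGS = $14,119.00

After Aug 1: 180 on hand, pool $1,575.00 (≈ $8.7500 each)
After Aug 4: 336 on hand, pool $3,166.20 (≈ $9.4232 each)
After Aug 5: 594 on hand, pool $6,030.00 (≈ $10.1515 each)
Aug 6, sell 174: 174/594 × $6,030.00 → $1,766.36
After Aug 7: 752 on hand, pool $7,799.44 (≈ $10.3716 each)
Aug 8, sell 366: 366/752 × $7,799.44 → $3,796.00
After Aug 10: 674 on hand, pool $8,150.64 (≈ $12.0929 each)
After Aug 12: 1027 on hand, pool $12,104.24 (≈ $11.7860 each)
Aug 14, sell 726: 726/1027 × $12,104.24 → $8,556.64
After Aug 15: 414 on hand, pool $4,920.55 (≈ $11.8854 each)
Total COGS = $1,766.36 + $3,796.00 + $8,556.64 = $14,119.00
Ending inventory (cost pool remaining) = $4,920.55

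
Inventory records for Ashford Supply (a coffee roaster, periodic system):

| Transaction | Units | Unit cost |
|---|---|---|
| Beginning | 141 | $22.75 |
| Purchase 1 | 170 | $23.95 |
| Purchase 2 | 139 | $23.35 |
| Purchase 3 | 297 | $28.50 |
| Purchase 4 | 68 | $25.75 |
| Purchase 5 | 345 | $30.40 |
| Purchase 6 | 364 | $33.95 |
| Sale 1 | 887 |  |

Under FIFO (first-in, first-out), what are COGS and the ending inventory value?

COGS = $22,929.20; ending inventory = $20,657.00

Sale 1 (887) [FIFO — oldest first]: 141 @ $22.75 + 170 @ $23.95 + 139 @ $23.35 + 297 @ $28.50 + 68 @ $25.75 + 72 @ $30.40 = $22,929.20
Ending inventory: 273 @ $30.40 + 364 @ $33.95 = $20,657.00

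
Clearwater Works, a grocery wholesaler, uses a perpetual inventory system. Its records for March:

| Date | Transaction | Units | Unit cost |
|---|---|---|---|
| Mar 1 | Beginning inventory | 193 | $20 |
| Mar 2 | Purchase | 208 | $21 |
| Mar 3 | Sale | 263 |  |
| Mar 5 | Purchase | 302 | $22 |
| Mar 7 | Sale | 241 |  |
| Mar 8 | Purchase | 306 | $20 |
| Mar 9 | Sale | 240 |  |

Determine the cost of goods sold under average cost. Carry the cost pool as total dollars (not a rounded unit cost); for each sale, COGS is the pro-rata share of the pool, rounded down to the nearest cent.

COGS = $15,531.65

After Mar 1: 193 on hand, pool $3,860.00 (≈ $20.0000 each)
After Mar 2: 401 on hand, pool $8,228.00 (≈ $20.5187 each)
Mar 3, sell 263: 263/401 × $8,228.00 → $5,396.41
After Mar 5: 440 on hand, pool $9,475.59 (≈ $21.5354 each)
Mar 7, sell 241: 241/440 × $9,475.59 → $5,190.03
After Mar 8: 505 on hand, pool $10,405.56 (≈ $20.6051 each)
Mar 9, sell 240: 240/505 × $10,405.56 → $4,945.21
Total COGS = $5,396.41 + $5,190.03 + $4,945.21 = $15,531.65
Ending inventory (cost pool remaining) = $5,460.35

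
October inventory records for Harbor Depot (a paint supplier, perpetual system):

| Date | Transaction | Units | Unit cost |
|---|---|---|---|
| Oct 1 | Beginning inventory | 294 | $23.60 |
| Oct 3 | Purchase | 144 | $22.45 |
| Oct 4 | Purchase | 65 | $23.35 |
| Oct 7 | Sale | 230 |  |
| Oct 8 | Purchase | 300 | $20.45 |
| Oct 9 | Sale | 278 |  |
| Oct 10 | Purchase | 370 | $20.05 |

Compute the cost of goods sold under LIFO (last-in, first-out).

COGS = $10,931.25

Oct 7, 230 sold [LIFO — newest first]: 65 @ $23.35 + 144 @ $22.45 + 21 @ $23.60 = $5,246.15
Oct 9, 278 sold [LIFO — newest first]: 278 @ $20.45 = $5,685.10
Total COGS = $5,246.15 + $5,685.10 = $10,931.25
Ending inventory: 273 @ $23.60 + 22 @ $20.45 + 370 @ $20.05 = $14,311.20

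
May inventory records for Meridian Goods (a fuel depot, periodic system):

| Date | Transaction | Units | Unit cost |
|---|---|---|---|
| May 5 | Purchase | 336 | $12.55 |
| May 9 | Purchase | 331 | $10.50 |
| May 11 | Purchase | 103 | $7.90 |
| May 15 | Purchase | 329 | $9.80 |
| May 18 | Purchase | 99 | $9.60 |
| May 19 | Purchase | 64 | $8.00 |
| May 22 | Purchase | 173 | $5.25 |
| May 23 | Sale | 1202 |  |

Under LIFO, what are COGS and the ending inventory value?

COGS = $11,176.70; ending inventory = $2,924.15

May 23, 1202 sold [LIFO — newest first]: 173 @ $5.25 + 64 @ $8.00 + 99 @ $9.60 + 329 @ $9.80 + 103 @ $7.90 + 331 @ $10.50 + 103 @ $12.55 = $11,176.70
Ending inventory: 233 @ $12.55 = $2,924.15
Check: goods available $14,100.85 = COGS $11,176.70 + ending $2,924.15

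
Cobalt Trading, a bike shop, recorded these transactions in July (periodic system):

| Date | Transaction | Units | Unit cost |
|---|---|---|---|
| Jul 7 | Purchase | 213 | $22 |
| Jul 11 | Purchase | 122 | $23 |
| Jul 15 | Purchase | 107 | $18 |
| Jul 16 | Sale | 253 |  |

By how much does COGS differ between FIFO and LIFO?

$346

FIFO COGS: 213 @ $22 + 40 @ $23 = $5,606
LIFO COGS: 107 @ $18 + 122 @ $23 + 24 @ $22 = $5,260
Difference = |$5,606 − $5,260| = $346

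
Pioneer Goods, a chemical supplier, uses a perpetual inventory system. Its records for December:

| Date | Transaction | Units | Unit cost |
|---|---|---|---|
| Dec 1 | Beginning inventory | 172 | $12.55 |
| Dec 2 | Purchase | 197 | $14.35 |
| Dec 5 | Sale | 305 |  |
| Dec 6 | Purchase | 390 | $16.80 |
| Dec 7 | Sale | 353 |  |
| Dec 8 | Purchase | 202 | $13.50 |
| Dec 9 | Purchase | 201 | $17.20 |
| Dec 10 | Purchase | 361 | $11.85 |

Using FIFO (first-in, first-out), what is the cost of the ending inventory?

Ending inventory = $12,158.85

Dec 5, 305 sold [FIFO — oldest first]: 172 @ $12.55 + 133 @ $14.35 = $4,067.15
Dec 7, 353 sold [FIFO — oldest first]: 64 @ $14.35 + 289 @ $16.80 = $5,773.60
Total COGS = $4,067.15 + $5,773.60 = $9,840.75
Ending inventory: 101 @ $16.80 + 202 @ $13.50 + 201 @ $17.20 + 361 @ $11.85 = $12,158.85
Check: goods available $21,999.60 = COGS $9,840.75 + ending $12,158.85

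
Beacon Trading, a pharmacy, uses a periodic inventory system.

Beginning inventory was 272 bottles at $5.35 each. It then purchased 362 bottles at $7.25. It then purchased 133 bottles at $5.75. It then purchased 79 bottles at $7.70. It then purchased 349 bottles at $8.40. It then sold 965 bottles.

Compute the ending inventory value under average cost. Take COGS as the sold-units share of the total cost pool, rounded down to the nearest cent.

Sale 1, sell 965: 965/1195 × $8,384.35 → $6,770.62
Ending inventory (cost pool remaining) = $1,613.73

Ending inventory = $1,613.73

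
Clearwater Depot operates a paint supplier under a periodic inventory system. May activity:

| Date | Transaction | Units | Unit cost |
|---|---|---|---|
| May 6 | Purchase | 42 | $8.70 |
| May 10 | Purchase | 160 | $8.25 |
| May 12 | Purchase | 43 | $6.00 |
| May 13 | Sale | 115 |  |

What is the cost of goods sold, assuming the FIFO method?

COGS = $967.65

May 13, 115 sold [FIFO — oldest first]: 42 @ $8.70 + 73 @ $8.25 = $967.65
Ending inventory: 87 @ $8.25 + 43 @ $6.00 = $975.75
Check: goods available $1,943.40 = COGS $967.65 + ending $975.75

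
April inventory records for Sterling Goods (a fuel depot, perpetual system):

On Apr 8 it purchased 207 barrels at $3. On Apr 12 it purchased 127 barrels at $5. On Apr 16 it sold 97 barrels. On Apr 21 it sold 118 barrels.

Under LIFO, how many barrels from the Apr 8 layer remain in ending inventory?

119

Apr 16, 97 sold [LIFO — newest first]: 97 @ $5 = $485
Apr 21, 118 sold [LIFO — newest first]: 30 @ $5 + 88 @ $3 = $414
Total COGS = $485 + $414 = $899
Ending inventory: 119 @ $3 = $357
Check: goods available $1,256 = COGS $899 + ending $357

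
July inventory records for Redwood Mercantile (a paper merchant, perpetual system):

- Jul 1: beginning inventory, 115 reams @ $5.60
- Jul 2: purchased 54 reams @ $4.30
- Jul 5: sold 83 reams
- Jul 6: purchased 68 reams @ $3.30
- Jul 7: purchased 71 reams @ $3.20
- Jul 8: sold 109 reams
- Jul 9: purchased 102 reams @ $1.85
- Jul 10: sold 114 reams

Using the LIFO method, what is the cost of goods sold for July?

COGS = $975.50

Jul 5, 83 sold [LIFO — newest first]: 54 @ $4.30 + 29 @ $5.60 = $394.60
Jul 8, 109 sold [LIFO — newest first]: 71 @ $3.20 + 38 @ $3.30 = $352.60
Jul 10, 114 sold [LIFO — newest first]: 102 @ $1.85 + 12 @ $3.30 = $228.30
Total COGS = $394.60 + $352.60 + $228.30 = $975.50
Ending inventory: 86 @ $5.60 + 18 @ $3.30 = $541.00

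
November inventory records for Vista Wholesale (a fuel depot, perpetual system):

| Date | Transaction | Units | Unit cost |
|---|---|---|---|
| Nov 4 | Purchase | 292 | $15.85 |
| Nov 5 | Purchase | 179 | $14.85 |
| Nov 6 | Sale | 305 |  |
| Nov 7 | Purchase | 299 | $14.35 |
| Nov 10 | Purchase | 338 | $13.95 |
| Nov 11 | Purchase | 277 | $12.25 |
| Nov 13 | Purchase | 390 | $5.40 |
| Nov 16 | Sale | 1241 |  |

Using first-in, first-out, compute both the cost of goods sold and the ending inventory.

Nov 6, 305 sold [FIFO — oldest first]: 292 @ $15.85 + 13 @ $14.85 = $4,821.25
Nov 16, 1241 sold [FIFO — oldest first]: 166 @ $14.85 + 299 @ $14.35 + 338 @ $13.95 + 277 @ $12.25 + 161 @ $5.40 = $15,733.50
Total COGS = $4,821.25 + $15,733.50 = $20,554.75
Ending inventory: 229 @ $5.40 = $1,236.60

COGS = $20,554.75; ending inventory = $1,236.60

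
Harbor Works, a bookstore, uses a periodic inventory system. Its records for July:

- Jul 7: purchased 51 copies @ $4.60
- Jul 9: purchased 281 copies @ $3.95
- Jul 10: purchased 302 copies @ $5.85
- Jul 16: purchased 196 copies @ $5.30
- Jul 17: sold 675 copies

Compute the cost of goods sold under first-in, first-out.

COGS = $3,328.55

Jul 17, 675 sold [FIFO — oldest first]: 51 @ $4.60 + 281 @ $3.95 + 302 @ $5.85 + 41 @ $5.30 = $3,328.55
Ending inventory: 155 @ $5.30 = $821.50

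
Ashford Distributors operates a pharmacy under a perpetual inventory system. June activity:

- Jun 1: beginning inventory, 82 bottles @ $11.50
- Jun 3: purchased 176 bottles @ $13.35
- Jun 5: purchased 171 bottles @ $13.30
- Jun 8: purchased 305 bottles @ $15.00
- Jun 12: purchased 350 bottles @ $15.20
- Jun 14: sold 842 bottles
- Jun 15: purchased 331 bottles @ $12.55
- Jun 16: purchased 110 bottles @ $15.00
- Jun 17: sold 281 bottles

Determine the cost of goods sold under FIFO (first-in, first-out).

Jun 14, 842 sold [FIFO — oldest first]: 82 @ $11.50 + 176 @ $13.35 + 171 @ $13.30 + 305 @ $15.00 + 108 @ $15.20 = $11,783.50
Jun 17, 281 sold [FIFO — oldest first]: 242 @ $15.20 + 39 @ $12.55 = $4,167.85
Total COGS = $11,783.50 + $4,167.85 = $15,951.35
Ending inventory: 292 @ $12.55 + 110 @ $15.00 = $5,314.60
Check: goods available $21,265.95 = COGS $15,951.35 + ending $5,314.60

COGS = $15,951.35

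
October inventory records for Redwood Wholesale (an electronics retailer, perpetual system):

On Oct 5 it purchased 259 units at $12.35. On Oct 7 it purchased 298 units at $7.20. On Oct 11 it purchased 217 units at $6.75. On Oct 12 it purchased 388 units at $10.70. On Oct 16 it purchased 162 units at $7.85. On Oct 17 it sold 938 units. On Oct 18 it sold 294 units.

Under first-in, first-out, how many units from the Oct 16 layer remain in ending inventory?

Oct 17, 938 sold [FIFO — oldest first]: 259 @ $12.35 + 298 @ $7.20 + 217 @ $6.75 + 164 @ $10.70 = $8,563.80
Oct 18, 294 sold [FIFO — oldest first]: 224 @ $10.70 + 70 @ $7.85 = $2,946.30
Total COGS = $8,563.80 + $2,946.30 = $11,510.10
Ending inventory: 92 @ $7.85 = $722.20
Check: goods available $12,232.30 = COGS $11,510.10 + ending $722.20

92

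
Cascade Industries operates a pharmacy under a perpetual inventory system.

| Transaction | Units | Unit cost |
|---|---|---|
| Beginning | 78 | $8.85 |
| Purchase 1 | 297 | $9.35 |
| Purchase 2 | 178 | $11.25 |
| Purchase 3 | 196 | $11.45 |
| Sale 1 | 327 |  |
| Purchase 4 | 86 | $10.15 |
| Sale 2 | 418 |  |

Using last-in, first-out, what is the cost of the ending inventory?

Ending inventory = $802.50

Sale 1 (327) [LIFO — newest first]: 196 @ $11.45 + 131 @ $11.25 = $3,717.95
Sale 2 (418) [LIFO — newest first]: 86 @ $10.15 + 47 @ $11.25 + 285 @ $9.35 = $4,066.40
Total COGS = $3,717.95 + $4,066.40 = $7,784.35
Ending inventory: 78 @ $8.85 + 12 @ $9.35 = $802.50
Check: goods available $8,586.85 = COGS $7,784.35 + ending $802.50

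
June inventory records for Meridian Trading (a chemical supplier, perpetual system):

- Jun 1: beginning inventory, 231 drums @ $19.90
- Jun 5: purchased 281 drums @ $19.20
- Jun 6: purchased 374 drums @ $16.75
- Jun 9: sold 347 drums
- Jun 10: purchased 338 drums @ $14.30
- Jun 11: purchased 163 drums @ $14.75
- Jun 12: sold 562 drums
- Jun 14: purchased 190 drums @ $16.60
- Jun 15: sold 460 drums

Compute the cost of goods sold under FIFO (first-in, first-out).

Jun 9, 347 sold [FIFO — oldest first]: 231 @ $19.90 + 116 @ $19.20 = $6,824.10
Jun 12, 562 sold [FIFO — oldest first]: 165 @ $19.20 + 374 @ $16.75 + 23 @ $14.30 = $9,761.40
Jun 15, 460 sold [FIFO — oldest first]: 315 @ $14.30 + 145 @ $14.75 = $6,643.25
Total COGS = $6,824.10 + $9,761.40 + $6,643.25 = $23,228.75
Ending inventory: 18 @ $14.75 + 190 @ $16.60 = $3,419.50

COGS = $23,228.75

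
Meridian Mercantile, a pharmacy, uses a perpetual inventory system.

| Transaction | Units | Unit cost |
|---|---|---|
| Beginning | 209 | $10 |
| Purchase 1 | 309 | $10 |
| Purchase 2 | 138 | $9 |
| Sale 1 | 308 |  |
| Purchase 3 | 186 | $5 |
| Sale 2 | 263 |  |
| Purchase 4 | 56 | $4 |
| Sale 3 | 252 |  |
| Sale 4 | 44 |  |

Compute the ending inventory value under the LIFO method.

Sale 1 (308) [LIFO — newest first]: 138 @ $9 + 170 @ $10 = $2,942
Sale 2 (263) [LIFO — newest first]: 186 @ $5 + 77 @ $10 = $1,700
Sale 3 (252) [LIFO — newest first]: 56 @ $4 + 62 @ $10 + 134 @ $10 = $2,184
Sale 4 (44) [LIFO — newest first]: 44 @ $10 = $440
Total COGS = $2,942 + $1,700 + $2,184 + $440 = $7,266
Ending inventory: 31 @ $10 = $310

Ending inventory = $310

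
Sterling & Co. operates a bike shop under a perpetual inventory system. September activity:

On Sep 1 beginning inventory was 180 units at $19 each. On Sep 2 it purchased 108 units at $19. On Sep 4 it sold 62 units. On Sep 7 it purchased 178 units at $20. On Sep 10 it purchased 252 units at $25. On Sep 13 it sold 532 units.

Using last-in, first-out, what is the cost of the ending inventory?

Sep 4, 62 sold [LIFO — newest first]: 62 @ $19 = $1,178
Sep 13, 532 sold [LIFO — newest first]: 252 @ $25 + 178 @ $20 + 46 @ $19 + 56 @ $19 = $11,798
Total COGS = $1,178 + $11,798 = $12,976
Ending inventory: 124 @ $19 = $2,356

Ending inventory = $2,356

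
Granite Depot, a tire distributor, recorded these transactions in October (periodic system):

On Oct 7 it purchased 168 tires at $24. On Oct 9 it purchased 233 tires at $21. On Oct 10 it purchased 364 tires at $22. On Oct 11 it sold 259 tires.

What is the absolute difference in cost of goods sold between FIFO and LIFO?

FIFO COGS: 168 @ $24 + 91 @ $21 = $5,943
LIFO COGS: 259 @ $22 = $5,698
Difference = |$5,943 − $5,698| = $245

$245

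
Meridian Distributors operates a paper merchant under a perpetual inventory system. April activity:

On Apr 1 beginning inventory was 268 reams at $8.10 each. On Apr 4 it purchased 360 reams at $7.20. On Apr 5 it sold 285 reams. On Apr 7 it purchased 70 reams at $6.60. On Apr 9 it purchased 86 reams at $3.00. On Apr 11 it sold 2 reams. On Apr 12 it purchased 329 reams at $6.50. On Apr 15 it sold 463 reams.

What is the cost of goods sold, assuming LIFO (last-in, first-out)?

COGS = $4,778.50

Apr 5, 285 sold [LIFO — newest first]: 285 @ $7.20 = $2,052.00
Apr 11, 2 sold [LIFO — newest first]: 2 @ $3.00 = $6.00
Apr 15, 463 sold [LIFO — newest first]: 329 @ $6.50 + 84 @ $3.00 + 50 @ $6.60 = $2,720.50
Total COGS = $2,052.00 + $6.00 + $2,720.50 = $4,778.50
Ending inventory: 268 @ $8.10 + 75 @ $7.20 + 20 @ $6.60 = $2,842.80
Check: goods available $7,621.30 = COGS $4,778.50 + ending $2,842.80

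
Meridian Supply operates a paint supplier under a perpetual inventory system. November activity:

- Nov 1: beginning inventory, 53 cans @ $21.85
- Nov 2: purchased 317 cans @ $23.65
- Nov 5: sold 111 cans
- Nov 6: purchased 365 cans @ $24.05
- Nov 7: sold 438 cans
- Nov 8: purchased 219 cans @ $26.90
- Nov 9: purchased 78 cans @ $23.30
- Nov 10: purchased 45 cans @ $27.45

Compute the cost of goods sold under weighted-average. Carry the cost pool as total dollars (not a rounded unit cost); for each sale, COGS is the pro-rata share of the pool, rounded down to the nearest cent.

COGS = $13,010.83

After Nov 1: 53 on hand, pool $1,158.05 (≈ $21.8500 each)
After Nov 2: 370 on hand, pool $8,655.10 (≈ $23.3922 each)
Nov 5, sell 111: 111/370 × $8,655.10 → $2,596.53
After Nov 6: 624 on hand, pool $14,836.82 (≈ $23.7770 each)
Nov 7, sell 438: 438/624 × $14,836.82 → $10,414.30
After Nov 8: 405 on hand, pool $10,313.62 (≈ $25.4657 each)
After Nov 9: 483 on hand, pool $12,131.02 (≈ $25.1160 each)
After Nov 10: 528 on hand, pool $13,366.27 (≈ $25.3149 each)
Total COGS = $2,596.53 + $10,414.30 = $13,010.83
Ending inventory (cost pool remaining) = $13,366.27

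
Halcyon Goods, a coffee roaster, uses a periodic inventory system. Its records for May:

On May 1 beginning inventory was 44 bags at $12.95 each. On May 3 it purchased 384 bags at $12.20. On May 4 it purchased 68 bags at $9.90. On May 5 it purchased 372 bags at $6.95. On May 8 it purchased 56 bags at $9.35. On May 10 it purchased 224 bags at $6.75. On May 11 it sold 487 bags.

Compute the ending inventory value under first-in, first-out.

Ending inventory = $4,710.10

May 11, 487 sold [FIFO — oldest first]: 44 @ $12.95 + 384 @ $12.20 + 59 @ $9.90 = $5,838.70
Ending inventory: 9 @ $9.90 + 372 @ $6.95 + 56 @ $9.35 + 224 @ $6.75 = $4,710.10
Check: goods available $10,548.80 = COGS $5,838.70 + ending $4,710.10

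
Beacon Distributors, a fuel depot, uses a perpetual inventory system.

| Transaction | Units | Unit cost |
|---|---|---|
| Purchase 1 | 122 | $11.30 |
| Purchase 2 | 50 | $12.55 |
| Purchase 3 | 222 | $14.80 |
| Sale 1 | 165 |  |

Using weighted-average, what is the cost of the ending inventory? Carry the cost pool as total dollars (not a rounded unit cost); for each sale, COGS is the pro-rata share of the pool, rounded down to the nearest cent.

Ending inventory = $3,075.64

After Purchase 1: 122 on hand, pool $1,378.60 (≈ $11.3000 each)
After Purchase 2: 172 on hand, pool $2,006.10 (≈ $11.6634 each)
After Purchase 3: 394 on hand, pool $5,291.70 (≈ $13.4307 each)
Sale 1, sell 165: 165/394 × $5,291.70 → $2,216.06
Ending inventory (cost pool remaining) = $3,075.64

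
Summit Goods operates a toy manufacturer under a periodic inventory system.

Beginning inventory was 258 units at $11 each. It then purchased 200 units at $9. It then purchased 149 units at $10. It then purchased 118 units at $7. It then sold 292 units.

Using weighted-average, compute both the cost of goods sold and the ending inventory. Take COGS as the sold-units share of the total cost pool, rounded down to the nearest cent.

COGS = $2,800.78; ending inventory = $4,153.22

Sale 1, sell 292: 292/725 × $6,954.00 → $2,800.78
Ending inventory (cost pool remaining) = $4,153.22
Check: goods available $6,954.00 = COGS $2,800.78 + ending $4,153.22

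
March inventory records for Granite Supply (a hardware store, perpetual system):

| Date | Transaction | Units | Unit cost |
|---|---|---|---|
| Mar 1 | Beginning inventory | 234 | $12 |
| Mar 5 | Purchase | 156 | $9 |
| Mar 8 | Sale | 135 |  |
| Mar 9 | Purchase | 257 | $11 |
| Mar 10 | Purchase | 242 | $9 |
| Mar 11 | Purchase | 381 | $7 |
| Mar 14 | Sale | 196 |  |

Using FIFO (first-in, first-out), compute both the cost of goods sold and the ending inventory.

Mar 8, 135 sold [FIFO — oldest first]: 135 @ $12 = $1,620
Mar 14, 196 sold [FIFO — oldest first]: 99 @ $12 + 97 @ $9 = $2,061
Total COGS = $1,620 + $2,061 = $3,681
Ending inventory: 59 @ $9 + 257 @ $11 + 242 @ $9 + 381 @ $7 = $8,203
Check: goods available $11,884 = COGS $3,681 + ending $8,203

COGS = $3,681; ending inventory = $8,203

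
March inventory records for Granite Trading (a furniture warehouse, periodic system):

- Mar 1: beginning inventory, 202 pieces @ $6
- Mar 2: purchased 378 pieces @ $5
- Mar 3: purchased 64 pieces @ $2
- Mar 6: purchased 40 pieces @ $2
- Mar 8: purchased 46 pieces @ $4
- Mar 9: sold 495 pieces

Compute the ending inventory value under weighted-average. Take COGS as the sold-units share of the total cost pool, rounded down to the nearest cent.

Mar 9, sell 495: 495/730 × $3,494.00 → $2,369.21
Ending inventory (cost pool remaining) = $1,124.79

Ending inventory = $1,124.79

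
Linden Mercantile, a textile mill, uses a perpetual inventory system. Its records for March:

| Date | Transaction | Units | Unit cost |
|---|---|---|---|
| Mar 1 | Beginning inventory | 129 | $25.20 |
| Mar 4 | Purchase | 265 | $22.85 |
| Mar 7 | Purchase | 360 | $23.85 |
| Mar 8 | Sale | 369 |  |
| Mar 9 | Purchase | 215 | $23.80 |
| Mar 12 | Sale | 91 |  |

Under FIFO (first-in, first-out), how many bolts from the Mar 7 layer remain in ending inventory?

294

Mar 8, 369 sold [FIFO — oldest first]: 129 @ $25.20 + 240 @ $22.85 = $8,734.80
Mar 12, 91 sold [FIFO — oldest first]: 25 @ $22.85 + 66 @ $23.85 = $2,145.35
Total COGS = $8,734.80 + $2,145.35 = $10,880.15
Ending inventory: 294 @ $23.85 + 215 @ $23.80 = $12,128.90
Check: goods available $23,009.05 = COGS $10,880.15 + ending $12,128.90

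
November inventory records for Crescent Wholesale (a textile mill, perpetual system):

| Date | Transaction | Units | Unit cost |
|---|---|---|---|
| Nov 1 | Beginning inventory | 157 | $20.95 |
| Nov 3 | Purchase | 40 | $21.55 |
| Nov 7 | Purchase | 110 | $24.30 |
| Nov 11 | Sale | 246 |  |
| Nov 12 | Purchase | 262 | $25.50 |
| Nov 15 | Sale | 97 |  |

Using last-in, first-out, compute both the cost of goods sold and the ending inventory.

Nov 11, 246 sold [LIFO — newest first]: 110 @ $24.30 + 40 @ $21.55 + 96 @ $20.95 = $5,546.20
Nov 15, 97 sold [LIFO — newest first]: 97 @ $25.50 = $2,473.50
Total COGS = $5,546.20 + $2,473.50 = $8,019.70
Ending inventory: 61 @ $20.95 + 165 @ $25.50 = $5,485.45
Check: goods available $13,505.15 = COGS $8,019.70 + ending $5,485.45

COGS = $8,019.70; ending inventory = $5,485.45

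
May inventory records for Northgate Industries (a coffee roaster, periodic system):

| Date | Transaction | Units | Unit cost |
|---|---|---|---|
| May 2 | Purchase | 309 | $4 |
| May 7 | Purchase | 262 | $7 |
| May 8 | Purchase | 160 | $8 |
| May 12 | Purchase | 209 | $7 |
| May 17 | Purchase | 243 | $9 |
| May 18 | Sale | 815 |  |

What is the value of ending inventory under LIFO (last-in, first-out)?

Ending inventory = $1,649

May 18, 815 sold [LIFO — newest first]: 243 @ $9 + 209 @ $7 + 160 @ $8 + 203 @ $7 = $6,351
Ending inventory: 309 @ $4 + 59 @ $7 = $1,649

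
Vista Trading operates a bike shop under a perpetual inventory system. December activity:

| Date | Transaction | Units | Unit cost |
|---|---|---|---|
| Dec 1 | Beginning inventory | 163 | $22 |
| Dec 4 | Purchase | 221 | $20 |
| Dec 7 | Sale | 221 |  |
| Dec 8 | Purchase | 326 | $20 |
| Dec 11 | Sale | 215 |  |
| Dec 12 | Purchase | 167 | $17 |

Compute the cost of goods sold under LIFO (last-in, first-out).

COGS = $8,720

Dec 7, 221 sold [LIFO — newest first]: 221 @ $20 = $4,420
Dec 11, 215 sold [LIFO — newest first]: 215 @ $20 = $4,300
Total COGS = $4,420 + $4,300 = $8,720
Ending inventory: 163 @ $22 + 111 @ $20 + 167 @ $17 = $8,645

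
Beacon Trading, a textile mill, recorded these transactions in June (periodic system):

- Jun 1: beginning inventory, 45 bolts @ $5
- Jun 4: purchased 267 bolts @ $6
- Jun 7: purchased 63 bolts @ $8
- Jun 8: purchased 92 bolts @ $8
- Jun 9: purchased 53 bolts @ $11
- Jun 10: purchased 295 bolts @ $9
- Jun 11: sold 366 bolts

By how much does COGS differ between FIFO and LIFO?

FIFO COGS: 45 @ $5 + 267 @ $6 + 54 @ $8 = $2,259
LIFO COGS: 295 @ $9 + 53 @ $11 + 18 @ $8 = $3,382
Difference = |$2,259 − $3,382| = $1,123

$1,123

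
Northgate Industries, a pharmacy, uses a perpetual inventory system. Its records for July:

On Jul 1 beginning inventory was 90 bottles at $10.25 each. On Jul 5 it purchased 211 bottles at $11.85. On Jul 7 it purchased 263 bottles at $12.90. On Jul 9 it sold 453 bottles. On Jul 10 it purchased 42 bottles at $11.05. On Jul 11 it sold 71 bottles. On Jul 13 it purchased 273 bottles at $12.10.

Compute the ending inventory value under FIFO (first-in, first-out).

Jul 9, 453 sold [FIFO — oldest first]: 90 @ $10.25 + 211 @ $11.85 + 152 @ $12.90 = $5,383.65
Jul 11, 71 sold [FIFO — oldest first]: 71 @ $12.90 = $915.90
Total COGS = $5,383.65 + $915.90 = $6,299.55
Ending inventory: 40 @ $12.90 + 42 @ $11.05 + 273 @ $12.10 = $4,283.40

Ending inventory = $4,283.40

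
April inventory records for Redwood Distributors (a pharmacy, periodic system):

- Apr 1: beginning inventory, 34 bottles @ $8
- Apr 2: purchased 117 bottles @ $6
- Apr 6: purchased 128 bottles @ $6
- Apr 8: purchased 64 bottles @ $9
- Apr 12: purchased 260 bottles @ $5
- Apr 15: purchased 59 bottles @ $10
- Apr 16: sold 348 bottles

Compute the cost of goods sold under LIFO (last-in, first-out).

COGS = $2,151

Apr 16, 348 sold [LIFO — newest first]: 59 @ $10 + 260 @ $5 + 29 @ $9 = $2,151
Ending inventory: 34 @ $8 + 117 @ $6 + 128 @ $6 + 35 @ $9 = $2,057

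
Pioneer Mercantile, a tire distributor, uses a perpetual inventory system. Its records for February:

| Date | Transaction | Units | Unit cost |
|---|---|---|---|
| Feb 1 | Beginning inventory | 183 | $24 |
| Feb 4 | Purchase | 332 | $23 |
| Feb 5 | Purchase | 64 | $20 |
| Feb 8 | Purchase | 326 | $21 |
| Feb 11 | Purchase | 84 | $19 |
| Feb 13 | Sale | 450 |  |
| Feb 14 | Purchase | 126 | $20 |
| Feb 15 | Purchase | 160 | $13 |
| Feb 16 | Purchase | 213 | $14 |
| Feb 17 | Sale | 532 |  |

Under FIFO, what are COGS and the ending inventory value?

Feb 13, 450 sold [FIFO — oldest first]: 183 @ $24 + 267 @ $23 = $10,533
Feb 17, 532 sold [FIFO — oldest first]: 65 @ $23 + 64 @ $20 + 326 @ $21 + 77 @ $19 = $11,084
Total COGS = $10,533 + $11,084 = $21,617
Ending inventory: 7 @ $19 + 126 @ $20 + 160 @ $13 + 213 @ $14 = $7,715

COGS = $21,617; ending inventory = $7,715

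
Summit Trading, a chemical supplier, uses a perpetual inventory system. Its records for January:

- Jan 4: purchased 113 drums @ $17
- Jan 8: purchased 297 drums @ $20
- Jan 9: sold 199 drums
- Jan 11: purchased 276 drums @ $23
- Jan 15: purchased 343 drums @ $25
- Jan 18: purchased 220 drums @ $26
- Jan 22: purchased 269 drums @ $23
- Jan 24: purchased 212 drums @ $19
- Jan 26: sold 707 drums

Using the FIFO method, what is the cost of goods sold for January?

COGS = $19,709

Jan 9, 199 sold [FIFO — oldest first]: 113 @ $17 + 86 @ $20 = $3,641
Jan 26, 707 sold [FIFO — oldest first]: 211 @ $20 + 276 @ $23 + 220 @ $25 = $16,068
Total COGS = $3,641 + $16,068 = $19,709
Ending inventory: 123 @ $25 + 220 @ $26 + 269 @ $23 + 212 @ $19 = $19,010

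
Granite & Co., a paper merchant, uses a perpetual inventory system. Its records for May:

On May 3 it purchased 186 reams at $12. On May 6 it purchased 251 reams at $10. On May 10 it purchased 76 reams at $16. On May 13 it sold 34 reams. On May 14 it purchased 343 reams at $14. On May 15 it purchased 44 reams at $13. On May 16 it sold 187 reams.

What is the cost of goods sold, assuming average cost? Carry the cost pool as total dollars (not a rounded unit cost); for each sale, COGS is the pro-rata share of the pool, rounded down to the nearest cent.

COGS = $2,756.58

After May 3: 186 on hand, pool $2,232.00 (≈ $12.0000 each)
After May 6: 437 on hand, pool $4,742.00 (≈ $10.8513 each)
After May 10: 513 on hand, pool $5,958.00 (≈ $11.6140 each)
May 13, sell 34: 34/513 × $5,958.00 → $394.87
After May 14: 822 on hand, pool $10,365.13 (≈ $12.6096 each)
After May 15: 866 on hand, pool $10,937.13 (≈ $12.6295 each)
May 16, sell 187: 187/866 × $10,937.13 → $2,361.71
Total COGS = $394.87 + $2,361.71 = $2,756.58
Ending inventory (cost pool remaining) = $8,575.42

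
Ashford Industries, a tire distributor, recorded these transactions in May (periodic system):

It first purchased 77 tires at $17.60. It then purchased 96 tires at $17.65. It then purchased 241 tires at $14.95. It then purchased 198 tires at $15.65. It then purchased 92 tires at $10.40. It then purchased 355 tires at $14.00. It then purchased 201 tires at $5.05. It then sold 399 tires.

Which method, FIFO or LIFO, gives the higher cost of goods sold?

FIFO COGS: 77 @ $17.60 + 96 @ $17.65 + 226 @ $14.95 = $6,428.30
LIFO COGS: 201 @ $5.05 + 198 @ $14.00 = $3,787.05

FIFO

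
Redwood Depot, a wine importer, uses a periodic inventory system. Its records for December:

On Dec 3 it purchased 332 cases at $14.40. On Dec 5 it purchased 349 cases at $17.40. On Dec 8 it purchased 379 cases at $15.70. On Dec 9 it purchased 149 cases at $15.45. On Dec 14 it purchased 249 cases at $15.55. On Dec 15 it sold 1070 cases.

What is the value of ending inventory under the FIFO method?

Dec 15, 1070 sold [FIFO — oldest first]: 332 @ $14.40 + 349 @ $17.40 + 379 @ $15.70 + 10 @ $15.45 = $16,958.20
Ending inventory: 139 @ $15.45 + 249 @ $15.55 = $6,019.50

Ending inventory = $6,019.50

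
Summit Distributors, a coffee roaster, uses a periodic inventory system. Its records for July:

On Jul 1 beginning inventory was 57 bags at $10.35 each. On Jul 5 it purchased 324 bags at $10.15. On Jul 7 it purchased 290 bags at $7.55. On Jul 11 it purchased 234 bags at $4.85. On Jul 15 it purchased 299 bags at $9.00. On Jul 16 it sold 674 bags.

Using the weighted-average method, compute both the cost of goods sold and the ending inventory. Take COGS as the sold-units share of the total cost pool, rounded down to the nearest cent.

COGS = $5,538.63; ending inventory = $4,355.32

Jul 16, sell 674: 674/1204 × $9,893.95 → $5,538.63
Ending inventory (cost pool remaining) = $4,355.32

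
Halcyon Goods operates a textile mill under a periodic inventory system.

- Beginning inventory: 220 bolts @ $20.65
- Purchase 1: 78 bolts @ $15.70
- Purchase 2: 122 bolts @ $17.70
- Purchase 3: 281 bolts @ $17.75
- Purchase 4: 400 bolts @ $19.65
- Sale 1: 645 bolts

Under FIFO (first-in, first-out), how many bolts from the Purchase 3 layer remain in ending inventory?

56

Sale 1 (645) [FIFO — oldest first]: 220 @ $20.65 + 78 @ $15.70 + 122 @ $17.70 + 225 @ $17.75 = $11,920.75
Ending inventory: 56 @ $17.75 + 400 @ $19.65 = $8,854.00
Check: goods available $20,774.75 = COGS $11,920.75 + ending $8,854.00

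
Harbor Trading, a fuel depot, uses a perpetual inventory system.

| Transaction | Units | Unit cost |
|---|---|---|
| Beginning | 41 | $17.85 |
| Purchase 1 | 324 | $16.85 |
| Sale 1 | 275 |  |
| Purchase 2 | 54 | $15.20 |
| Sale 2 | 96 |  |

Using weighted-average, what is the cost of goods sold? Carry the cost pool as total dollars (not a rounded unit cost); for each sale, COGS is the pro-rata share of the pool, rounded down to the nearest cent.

After Beginning: 41 on hand, pool $731.85 (≈ $17.8500 each)
After Purchase 1: 365 on hand, pool $6,191.25 (≈ $16.9623 each)
Sale 1, sell 275: 275/365 × $6,191.25 → $4,664.64
After Purchase 2: 144 on hand, pool $2,347.41 (≈ $16.3015 each)
Sale 2, sell 96: 96/144 × $2,347.41 → $1,564.94
Total COGS = $4,664.64 + $1,564.94 = $6,229.58
Ending inventory (cost pool remaining) = $782.47
Check: goods available $7,012.05 = COGS $6,229.58 + ending $782.47

COGS = $6,229.58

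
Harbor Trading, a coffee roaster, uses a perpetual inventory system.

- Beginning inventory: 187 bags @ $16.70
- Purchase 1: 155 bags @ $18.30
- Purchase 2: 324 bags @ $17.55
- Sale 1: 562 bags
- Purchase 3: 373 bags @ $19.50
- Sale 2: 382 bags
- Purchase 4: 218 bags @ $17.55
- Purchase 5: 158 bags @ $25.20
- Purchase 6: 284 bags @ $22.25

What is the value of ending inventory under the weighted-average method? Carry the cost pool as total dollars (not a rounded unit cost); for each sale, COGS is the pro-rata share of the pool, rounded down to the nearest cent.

Ending inventory = $15,937.29

After Beginning: 187 on hand, pool $3,122.90 (≈ $16.7000 each)
After Purchase 1: 342 on hand, pool $5,959.40 (≈ $17.4251 each)
After Purchase 2: 666 on hand, pool $11,645.60 (≈ $17.4859 each)
Sale 1, sell 562: 562/666 × $11,645.60 → $9,827.06
After Purchase 3: 477 on hand, pool $9,092.04 (≈ $19.0609 each)
Sale 2, sell 382: 382/477 × $9,092.04 → $7,281.25
After Purchase 4: 313 on hand, pool $5,636.69 (≈ $18.0086 each)
After Purchase 5: 471 on hand, pool $9,618.29 (≈ $20.4210 each)
After Purchase 6: 755 on hand, pool $15,937.29 (≈ $21.1090 each)
Total COGS = $9,827.06 + $7,281.25 = $17,108.31
Ending inventory (cost pool remaining) = $15,937.29
Check: goods available $33,045.60 = COGS $17,108.31 + ending $15,937.29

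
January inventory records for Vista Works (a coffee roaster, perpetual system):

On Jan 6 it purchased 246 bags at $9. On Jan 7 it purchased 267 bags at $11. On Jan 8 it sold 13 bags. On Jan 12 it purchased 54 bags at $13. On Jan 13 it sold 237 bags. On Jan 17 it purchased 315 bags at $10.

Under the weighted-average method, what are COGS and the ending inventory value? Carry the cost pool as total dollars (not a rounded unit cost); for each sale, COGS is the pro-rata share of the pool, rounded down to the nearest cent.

COGS = $2,578.59; ending inventory = $6,424.41

After Jan 6: 246 on hand, pool $2,214.00 (≈ $9.0000 each)
After Jan 7: 513 on hand, pool $5,151.00 (≈ $10.0409 each)
Jan 8, sell 13: 13/513 × $5,151.00 → $130.53
After Jan 12: 554 on hand, pool $5,722.47 (≈ $10.3294 each)
Jan 13, sell 237: 237/554 × $5,722.47 → $2,448.06
After Jan 17: 632 on hand, pool $6,424.41 (≈ $10.1652 each)
Total COGS = $130.53 + $2,448.06 = $2,578.59
Ending inventory (cost pool remaining) = $6,424.41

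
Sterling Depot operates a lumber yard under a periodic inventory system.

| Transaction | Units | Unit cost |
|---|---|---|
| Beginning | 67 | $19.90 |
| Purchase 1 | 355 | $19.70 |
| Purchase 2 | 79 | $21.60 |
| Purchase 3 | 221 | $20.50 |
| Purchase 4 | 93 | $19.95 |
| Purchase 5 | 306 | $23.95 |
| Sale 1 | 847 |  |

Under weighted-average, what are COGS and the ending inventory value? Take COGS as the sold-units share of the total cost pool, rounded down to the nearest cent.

COGS = $17,943.21; ending inventory = $5,804.54

Sale 1, sell 847: 847/1121 × $23,747.75 → $17,943.21
Ending inventory (cost pool remaining) = $5,804.54
Check: goods available $23,747.75 = COGS $17,943.21 + ending $5,804.54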